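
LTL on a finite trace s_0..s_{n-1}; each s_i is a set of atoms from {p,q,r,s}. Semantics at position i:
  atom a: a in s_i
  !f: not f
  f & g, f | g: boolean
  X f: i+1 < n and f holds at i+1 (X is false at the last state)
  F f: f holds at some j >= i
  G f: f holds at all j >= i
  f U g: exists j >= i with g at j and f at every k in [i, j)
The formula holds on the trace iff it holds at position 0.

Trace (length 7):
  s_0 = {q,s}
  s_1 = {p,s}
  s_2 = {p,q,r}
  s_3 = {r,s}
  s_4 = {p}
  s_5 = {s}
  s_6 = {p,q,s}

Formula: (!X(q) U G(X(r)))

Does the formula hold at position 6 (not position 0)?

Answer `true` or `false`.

s_0={q,s}: (!X(q) U G(X(r)))=False !X(q)=True X(q)=False q=True G(X(r))=False X(r)=False r=False
s_1={p,s}: (!X(q) U G(X(r)))=False !X(q)=False X(q)=True q=False G(X(r))=False X(r)=True r=False
s_2={p,q,r}: (!X(q) U G(X(r)))=False !X(q)=True X(q)=False q=True G(X(r))=False X(r)=True r=True
s_3={r,s}: (!X(q) U G(X(r)))=False !X(q)=True X(q)=False q=False G(X(r))=False X(r)=False r=True
s_4={p}: (!X(q) U G(X(r)))=False !X(q)=True X(q)=False q=False G(X(r))=False X(r)=False r=False
s_5={s}: (!X(q) U G(X(r)))=False !X(q)=False X(q)=True q=False G(X(r))=False X(r)=False r=False
s_6={p,q,s}: (!X(q) U G(X(r)))=False !X(q)=True X(q)=False q=True G(X(r))=False X(r)=False r=False
Evaluating at position 6: result = False

Answer: false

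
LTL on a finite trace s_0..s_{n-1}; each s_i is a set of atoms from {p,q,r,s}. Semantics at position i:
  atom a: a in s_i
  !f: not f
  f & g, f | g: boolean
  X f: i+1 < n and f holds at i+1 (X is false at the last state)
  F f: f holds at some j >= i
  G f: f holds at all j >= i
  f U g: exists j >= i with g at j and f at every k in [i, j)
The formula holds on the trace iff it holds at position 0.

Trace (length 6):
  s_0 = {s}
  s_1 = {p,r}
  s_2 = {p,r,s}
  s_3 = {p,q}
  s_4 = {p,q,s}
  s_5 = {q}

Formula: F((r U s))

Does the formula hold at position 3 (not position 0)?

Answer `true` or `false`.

Answer: true

Derivation:
s_0={s}: F((r U s))=True (r U s)=True r=False s=True
s_1={p,r}: F((r U s))=True (r U s)=True r=True s=False
s_2={p,r,s}: F((r U s))=True (r U s)=True r=True s=True
s_3={p,q}: F((r U s))=True (r U s)=False r=False s=False
s_4={p,q,s}: F((r U s))=True (r U s)=True r=False s=True
s_5={q}: F((r U s))=False (r U s)=False r=False s=False
Evaluating at position 3: result = True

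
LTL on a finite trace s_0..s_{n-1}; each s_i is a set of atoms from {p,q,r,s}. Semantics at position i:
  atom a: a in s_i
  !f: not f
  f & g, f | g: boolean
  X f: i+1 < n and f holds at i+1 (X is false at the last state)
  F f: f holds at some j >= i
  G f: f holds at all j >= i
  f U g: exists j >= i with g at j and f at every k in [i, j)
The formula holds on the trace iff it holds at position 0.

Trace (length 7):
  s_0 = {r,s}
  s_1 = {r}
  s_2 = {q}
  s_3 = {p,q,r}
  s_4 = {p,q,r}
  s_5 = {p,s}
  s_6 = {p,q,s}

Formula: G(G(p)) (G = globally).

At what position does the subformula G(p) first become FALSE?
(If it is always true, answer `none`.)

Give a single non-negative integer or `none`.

Answer: 0

Derivation:
s_0={r,s}: G(p)=False p=False
s_1={r}: G(p)=False p=False
s_2={q}: G(p)=False p=False
s_3={p,q,r}: G(p)=True p=True
s_4={p,q,r}: G(p)=True p=True
s_5={p,s}: G(p)=True p=True
s_6={p,q,s}: G(p)=True p=True
G(G(p)) holds globally = False
First violation at position 0.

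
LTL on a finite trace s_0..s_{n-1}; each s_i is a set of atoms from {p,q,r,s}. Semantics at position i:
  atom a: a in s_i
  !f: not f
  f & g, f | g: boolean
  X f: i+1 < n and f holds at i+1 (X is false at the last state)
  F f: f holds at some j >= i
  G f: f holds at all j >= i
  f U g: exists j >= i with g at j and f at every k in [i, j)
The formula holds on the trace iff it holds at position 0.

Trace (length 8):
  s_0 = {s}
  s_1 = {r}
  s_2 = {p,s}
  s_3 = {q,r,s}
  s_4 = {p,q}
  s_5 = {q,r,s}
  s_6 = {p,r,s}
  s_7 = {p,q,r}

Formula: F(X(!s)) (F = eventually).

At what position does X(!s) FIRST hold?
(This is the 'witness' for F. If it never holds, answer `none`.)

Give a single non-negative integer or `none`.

s_0={s}: X(!s)=True !s=False s=True
s_1={r}: X(!s)=False !s=True s=False
s_2={p,s}: X(!s)=False !s=False s=True
s_3={q,r,s}: X(!s)=True !s=False s=True
s_4={p,q}: X(!s)=False !s=True s=False
s_5={q,r,s}: X(!s)=False !s=False s=True
s_6={p,r,s}: X(!s)=True !s=False s=True
s_7={p,q,r}: X(!s)=False !s=True s=False
F(X(!s)) holds; first witness at position 0.

Answer: 0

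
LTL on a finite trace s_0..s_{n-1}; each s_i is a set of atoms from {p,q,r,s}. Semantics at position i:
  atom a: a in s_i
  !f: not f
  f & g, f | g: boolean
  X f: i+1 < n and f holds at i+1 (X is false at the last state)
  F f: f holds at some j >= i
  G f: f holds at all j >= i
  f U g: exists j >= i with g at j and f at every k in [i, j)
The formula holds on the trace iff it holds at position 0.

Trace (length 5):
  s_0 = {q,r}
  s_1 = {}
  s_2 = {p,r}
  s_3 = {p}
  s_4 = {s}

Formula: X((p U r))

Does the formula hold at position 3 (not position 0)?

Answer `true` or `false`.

Answer: false

Derivation:
s_0={q,r}: X((p U r))=False (p U r)=True p=False r=True
s_1={}: X((p U r))=True (p U r)=False p=False r=False
s_2={p,r}: X((p U r))=False (p U r)=True p=True r=True
s_3={p}: X((p U r))=False (p U r)=False p=True r=False
s_4={s}: X((p U r))=False (p U r)=False p=False r=False
Evaluating at position 3: result = False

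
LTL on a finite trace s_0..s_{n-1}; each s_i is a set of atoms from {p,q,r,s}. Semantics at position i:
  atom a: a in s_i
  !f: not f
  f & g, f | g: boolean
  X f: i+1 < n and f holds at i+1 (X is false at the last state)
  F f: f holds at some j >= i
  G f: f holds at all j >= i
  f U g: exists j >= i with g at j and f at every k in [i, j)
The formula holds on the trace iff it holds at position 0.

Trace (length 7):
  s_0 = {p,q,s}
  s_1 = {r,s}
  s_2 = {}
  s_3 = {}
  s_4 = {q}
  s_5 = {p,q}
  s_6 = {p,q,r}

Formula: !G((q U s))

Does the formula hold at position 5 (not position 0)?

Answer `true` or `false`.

Answer: true

Derivation:
s_0={p,q,s}: !G((q U s))=True G((q U s))=False (q U s)=True q=True s=True
s_1={r,s}: !G((q U s))=True G((q U s))=False (q U s)=True q=False s=True
s_2={}: !G((q U s))=True G((q U s))=False (q U s)=False q=False s=False
s_3={}: !G((q U s))=True G((q U s))=False (q U s)=False q=False s=False
s_4={q}: !G((q U s))=True G((q U s))=False (q U s)=False q=True s=False
s_5={p,q}: !G((q U s))=True G((q U s))=False (q U s)=False q=True s=False
s_6={p,q,r}: !G((q U s))=True G((q U s))=False (q U s)=False q=True s=False
Evaluating at position 5: result = True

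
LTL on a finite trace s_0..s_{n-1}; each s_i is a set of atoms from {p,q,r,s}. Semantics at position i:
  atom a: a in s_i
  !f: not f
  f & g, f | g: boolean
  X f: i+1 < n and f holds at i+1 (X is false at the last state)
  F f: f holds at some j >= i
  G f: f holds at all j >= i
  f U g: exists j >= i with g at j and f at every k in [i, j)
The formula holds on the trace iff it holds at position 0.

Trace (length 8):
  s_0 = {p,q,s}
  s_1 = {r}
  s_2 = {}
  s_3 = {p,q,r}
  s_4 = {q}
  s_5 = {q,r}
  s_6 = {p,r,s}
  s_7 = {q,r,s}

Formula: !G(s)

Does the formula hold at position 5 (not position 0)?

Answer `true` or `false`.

Answer: true

Derivation:
s_0={p,q,s}: !G(s)=True G(s)=False s=True
s_1={r}: !G(s)=True G(s)=False s=False
s_2={}: !G(s)=True G(s)=False s=False
s_3={p,q,r}: !G(s)=True G(s)=False s=False
s_4={q}: !G(s)=True G(s)=False s=False
s_5={q,r}: !G(s)=True G(s)=False s=False
s_6={p,r,s}: !G(s)=False G(s)=True s=True
s_7={q,r,s}: !G(s)=False G(s)=True s=True
Evaluating at position 5: result = True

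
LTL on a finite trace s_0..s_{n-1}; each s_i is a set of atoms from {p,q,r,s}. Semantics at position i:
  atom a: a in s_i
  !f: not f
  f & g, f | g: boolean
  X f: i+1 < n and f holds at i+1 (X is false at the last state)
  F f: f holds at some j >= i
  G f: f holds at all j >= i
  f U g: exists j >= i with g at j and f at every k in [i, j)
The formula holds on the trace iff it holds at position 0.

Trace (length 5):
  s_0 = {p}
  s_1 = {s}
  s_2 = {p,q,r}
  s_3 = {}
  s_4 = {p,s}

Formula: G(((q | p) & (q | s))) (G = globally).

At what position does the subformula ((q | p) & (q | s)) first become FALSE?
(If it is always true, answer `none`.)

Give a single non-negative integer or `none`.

Answer: 0

Derivation:
s_0={p}: ((q | p) & (q | s))=False (q | p)=True q=False p=True (q | s)=False s=False
s_1={s}: ((q | p) & (q | s))=False (q | p)=False q=False p=False (q | s)=True s=True
s_2={p,q,r}: ((q | p) & (q | s))=True (q | p)=True q=True p=True (q | s)=True s=False
s_3={}: ((q | p) & (q | s))=False (q | p)=False q=False p=False (q | s)=False s=False
s_4={p,s}: ((q | p) & (q | s))=True (q | p)=True q=False p=True (q | s)=True s=True
G(((q | p) & (q | s))) holds globally = False
First violation at position 0.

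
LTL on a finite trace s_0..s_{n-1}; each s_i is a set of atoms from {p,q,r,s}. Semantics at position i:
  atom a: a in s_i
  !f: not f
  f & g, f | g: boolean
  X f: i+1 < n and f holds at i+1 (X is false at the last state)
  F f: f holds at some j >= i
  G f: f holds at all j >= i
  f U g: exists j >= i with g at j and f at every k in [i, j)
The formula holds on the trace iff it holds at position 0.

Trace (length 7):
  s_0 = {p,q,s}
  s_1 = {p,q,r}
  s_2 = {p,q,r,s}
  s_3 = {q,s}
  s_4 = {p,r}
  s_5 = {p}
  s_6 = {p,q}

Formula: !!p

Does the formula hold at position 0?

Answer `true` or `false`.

s_0={p,q,s}: !!p=True !p=False p=True
s_1={p,q,r}: !!p=True !p=False p=True
s_2={p,q,r,s}: !!p=True !p=False p=True
s_3={q,s}: !!p=False !p=True p=False
s_4={p,r}: !!p=True !p=False p=True
s_5={p}: !!p=True !p=False p=True
s_6={p,q}: !!p=True !p=False p=True

Answer: true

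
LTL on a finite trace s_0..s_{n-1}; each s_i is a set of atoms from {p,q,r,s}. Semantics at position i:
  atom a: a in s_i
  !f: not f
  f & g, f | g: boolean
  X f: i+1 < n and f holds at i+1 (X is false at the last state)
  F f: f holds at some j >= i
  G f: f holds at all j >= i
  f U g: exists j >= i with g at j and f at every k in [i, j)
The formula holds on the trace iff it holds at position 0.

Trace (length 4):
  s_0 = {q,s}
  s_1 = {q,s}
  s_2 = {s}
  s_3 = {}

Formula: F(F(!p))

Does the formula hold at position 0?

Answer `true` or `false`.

s_0={q,s}: F(F(!p))=True F(!p)=True !p=True p=False
s_1={q,s}: F(F(!p))=True F(!p)=True !p=True p=False
s_2={s}: F(F(!p))=True F(!p)=True !p=True p=False
s_3={}: F(F(!p))=True F(!p)=True !p=True p=False

Answer: true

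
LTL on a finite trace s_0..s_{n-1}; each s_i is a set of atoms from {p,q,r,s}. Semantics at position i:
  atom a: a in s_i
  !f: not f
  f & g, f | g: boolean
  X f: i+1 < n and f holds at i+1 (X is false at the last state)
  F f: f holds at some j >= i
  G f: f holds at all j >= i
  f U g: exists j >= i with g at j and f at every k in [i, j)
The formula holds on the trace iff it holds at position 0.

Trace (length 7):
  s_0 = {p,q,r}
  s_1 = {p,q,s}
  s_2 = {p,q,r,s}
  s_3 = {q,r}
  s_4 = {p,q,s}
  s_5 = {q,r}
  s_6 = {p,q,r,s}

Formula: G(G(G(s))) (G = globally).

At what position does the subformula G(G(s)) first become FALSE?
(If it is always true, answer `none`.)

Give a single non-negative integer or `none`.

Answer: 0

Derivation:
s_0={p,q,r}: G(G(s))=False G(s)=False s=False
s_1={p,q,s}: G(G(s))=False G(s)=False s=True
s_2={p,q,r,s}: G(G(s))=False G(s)=False s=True
s_3={q,r}: G(G(s))=False G(s)=False s=False
s_4={p,q,s}: G(G(s))=False G(s)=False s=True
s_5={q,r}: G(G(s))=False G(s)=False s=False
s_6={p,q,r,s}: G(G(s))=True G(s)=True s=True
G(G(G(s))) holds globally = False
First violation at position 0.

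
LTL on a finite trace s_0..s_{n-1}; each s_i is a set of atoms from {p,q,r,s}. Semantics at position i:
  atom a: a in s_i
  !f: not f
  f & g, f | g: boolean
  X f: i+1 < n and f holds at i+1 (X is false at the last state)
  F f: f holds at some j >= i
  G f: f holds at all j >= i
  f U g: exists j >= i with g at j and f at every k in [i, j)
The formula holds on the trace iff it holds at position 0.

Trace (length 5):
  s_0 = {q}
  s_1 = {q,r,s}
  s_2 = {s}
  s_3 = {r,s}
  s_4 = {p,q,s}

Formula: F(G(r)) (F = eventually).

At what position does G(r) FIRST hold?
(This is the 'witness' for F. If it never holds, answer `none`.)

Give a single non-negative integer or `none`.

Answer: none

Derivation:
s_0={q}: G(r)=False r=False
s_1={q,r,s}: G(r)=False r=True
s_2={s}: G(r)=False r=False
s_3={r,s}: G(r)=False r=True
s_4={p,q,s}: G(r)=False r=False
F(G(r)) does not hold (no witness exists).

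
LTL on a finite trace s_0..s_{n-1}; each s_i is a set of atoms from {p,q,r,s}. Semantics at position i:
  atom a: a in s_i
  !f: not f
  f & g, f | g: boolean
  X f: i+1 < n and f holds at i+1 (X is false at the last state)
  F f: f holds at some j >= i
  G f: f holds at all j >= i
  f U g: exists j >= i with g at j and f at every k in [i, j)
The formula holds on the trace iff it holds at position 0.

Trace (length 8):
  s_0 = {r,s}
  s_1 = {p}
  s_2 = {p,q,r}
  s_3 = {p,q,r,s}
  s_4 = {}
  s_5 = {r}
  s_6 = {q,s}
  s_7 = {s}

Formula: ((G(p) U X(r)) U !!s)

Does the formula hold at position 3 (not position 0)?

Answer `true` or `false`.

Answer: true

Derivation:
s_0={r,s}: ((G(p) U X(r)) U !!s)=True (G(p) U X(r))=False G(p)=False p=False X(r)=False r=True !!s=True !s=False s=True
s_1={p}: ((G(p) U X(r)) U !!s)=True (G(p) U X(r))=True G(p)=False p=True X(r)=True r=False !!s=False !s=True s=False
s_2={p,q,r}: ((G(p) U X(r)) U !!s)=True (G(p) U X(r))=True G(p)=False p=True X(r)=True r=True !!s=False !s=True s=False
s_3={p,q,r,s}: ((G(p) U X(r)) U !!s)=True (G(p) U X(r))=False G(p)=False p=True X(r)=False r=True !!s=True !s=False s=True
s_4={}: ((G(p) U X(r)) U !!s)=False (G(p) U X(r))=True G(p)=False p=False X(r)=True r=False !!s=False !s=True s=False
s_5={r}: ((G(p) U X(r)) U !!s)=False (G(p) U X(r))=False G(p)=False p=False X(r)=False r=True !!s=False !s=True s=False
s_6={q,s}: ((G(p) U X(r)) U !!s)=True (G(p) U X(r))=False G(p)=False p=False X(r)=False r=False !!s=True !s=False s=True
s_7={s}: ((G(p) U X(r)) U !!s)=True (G(p) U X(r))=False G(p)=False p=False X(r)=False r=False !!s=True !s=False s=True
Evaluating at position 3: result = True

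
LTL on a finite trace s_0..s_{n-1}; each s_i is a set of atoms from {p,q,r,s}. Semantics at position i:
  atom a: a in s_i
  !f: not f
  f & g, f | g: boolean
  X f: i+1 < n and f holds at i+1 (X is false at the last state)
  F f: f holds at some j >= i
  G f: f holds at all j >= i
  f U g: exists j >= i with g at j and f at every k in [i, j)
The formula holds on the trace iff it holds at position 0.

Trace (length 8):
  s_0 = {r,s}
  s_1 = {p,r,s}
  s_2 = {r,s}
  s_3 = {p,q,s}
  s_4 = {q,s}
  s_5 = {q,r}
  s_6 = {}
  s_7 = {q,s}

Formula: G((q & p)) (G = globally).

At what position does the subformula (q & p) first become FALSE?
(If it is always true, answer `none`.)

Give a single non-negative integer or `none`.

s_0={r,s}: (q & p)=False q=False p=False
s_1={p,r,s}: (q & p)=False q=False p=True
s_2={r,s}: (q & p)=False q=False p=False
s_3={p,q,s}: (q & p)=True q=True p=True
s_4={q,s}: (q & p)=False q=True p=False
s_5={q,r}: (q & p)=False q=True p=False
s_6={}: (q & p)=False q=False p=False
s_7={q,s}: (q & p)=False q=True p=False
G((q & p)) holds globally = False
First violation at position 0.

Answer: 0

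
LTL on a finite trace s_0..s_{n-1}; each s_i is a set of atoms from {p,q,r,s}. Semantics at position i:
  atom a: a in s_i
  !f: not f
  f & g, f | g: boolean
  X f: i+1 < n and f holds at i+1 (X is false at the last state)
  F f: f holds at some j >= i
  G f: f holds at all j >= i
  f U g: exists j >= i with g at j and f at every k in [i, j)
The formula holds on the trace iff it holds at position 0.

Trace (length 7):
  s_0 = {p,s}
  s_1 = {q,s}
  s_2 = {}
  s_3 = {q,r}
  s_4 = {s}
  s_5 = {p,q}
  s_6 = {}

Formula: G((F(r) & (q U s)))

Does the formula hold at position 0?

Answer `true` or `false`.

Answer: false

Derivation:
s_0={p,s}: G((F(r) & (q U s)))=False (F(r) & (q U s))=True F(r)=True r=False (q U s)=True q=False s=True
s_1={q,s}: G((F(r) & (q U s)))=False (F(r) & (q U s))=True F(r)=True r=False (q U s)=True q=True s=True
s_2={}: G((F(r) & (q U s)))=False (F(r) & (q U s))=False F(r)=True r=False (q U s)=False q=False s=False
s_3={q,r}: G((F(r) & (q U s)))=False (F(r) & (q U s))=True F(r)=True r=True (q U s)=True q=True s=False
s_4={s}: G((F(r) & (q U s)))=False (F(r) & (q U s))=False F(r)=False r=False (q U s)=True q=False s=True
s_5={p,q}: G((F(r) & (q U s)))=False (F(r) & (q U s))=False F(r)=False r=False (q U s)=False q=True s=False
s_6={}: G((F(r) & (q U s)))=False (F(r) & (q U s))=False F(r)=False r=False (q U s)=False q=False s=False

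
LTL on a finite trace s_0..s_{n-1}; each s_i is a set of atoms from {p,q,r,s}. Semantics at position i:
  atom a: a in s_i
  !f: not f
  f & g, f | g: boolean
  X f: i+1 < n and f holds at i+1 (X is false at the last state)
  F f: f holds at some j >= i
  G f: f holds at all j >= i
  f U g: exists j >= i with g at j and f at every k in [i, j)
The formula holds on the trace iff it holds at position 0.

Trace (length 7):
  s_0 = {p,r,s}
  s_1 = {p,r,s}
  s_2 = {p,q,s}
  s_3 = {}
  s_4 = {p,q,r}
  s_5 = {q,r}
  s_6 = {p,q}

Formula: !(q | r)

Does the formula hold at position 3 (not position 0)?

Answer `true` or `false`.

Answer: true

Derivation:
s_0={p,r,s}: !(q | r)=False (q | r)=True q=False r=True
s_1={p,r,s}: !(q | r)=False (q | r)=True q=False r=True
s_2={p,q,s}: !(q | r)=False (q | r)=True q=True r=False
s_3={}: !(q | r)=True (q | r)=False q=False r=False
s_4={p,q,r}: !(q | r)=False (q | r)=True q=True r=True
s_5={q,r}: !(q | r)=False (q | r)=True q=True r=True
s_6={p,q}: !(q | r)=False (q | r)=True q=True r=False
Evaluating at position 3: result = True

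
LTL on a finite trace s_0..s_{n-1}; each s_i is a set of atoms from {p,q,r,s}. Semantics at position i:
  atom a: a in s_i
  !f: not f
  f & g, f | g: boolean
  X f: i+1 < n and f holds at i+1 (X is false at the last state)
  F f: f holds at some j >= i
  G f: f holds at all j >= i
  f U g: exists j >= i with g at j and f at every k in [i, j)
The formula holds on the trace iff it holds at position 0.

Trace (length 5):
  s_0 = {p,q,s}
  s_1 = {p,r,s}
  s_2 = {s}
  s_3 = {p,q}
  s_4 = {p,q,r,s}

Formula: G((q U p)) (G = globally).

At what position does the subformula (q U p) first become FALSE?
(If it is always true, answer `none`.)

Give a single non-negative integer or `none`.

Answer: 2

Derivation:
s_0={p,q,s}: (q U p)=True q=True p=True
s_1={p,r,s}: (q U p)=True q=False p=True
s_2={s}: (q U p)=False q=False p=False
s_3={p,q}: (q U p)=True q=True p=True
s_4={p,q,r,s}: (q U p)=True q=True p=True
G((q U p)) holds globally = False
First violation at position 2.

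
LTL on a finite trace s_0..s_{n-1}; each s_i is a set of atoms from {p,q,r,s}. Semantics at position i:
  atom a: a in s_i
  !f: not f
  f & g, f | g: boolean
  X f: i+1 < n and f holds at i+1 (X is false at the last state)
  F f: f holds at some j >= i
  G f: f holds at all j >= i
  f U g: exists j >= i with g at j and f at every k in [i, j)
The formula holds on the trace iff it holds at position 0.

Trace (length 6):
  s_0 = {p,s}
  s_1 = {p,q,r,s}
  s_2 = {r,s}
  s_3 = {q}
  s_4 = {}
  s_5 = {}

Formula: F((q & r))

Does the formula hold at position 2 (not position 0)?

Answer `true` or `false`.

s_0={p,s}: F((q & r))=True (q & r)=False q=False r=False
s_1={p,q,r,s}: F((q & r))=True (q & r)=True q=True r=True
s_2={r,s}: F((q & r))=False (q & r)=False q=False r=True
s_3={q}: F((q & r))=False (q & r)=False q=True r=False
s_4={}: F((q & r))=False (q & r)=False q=False r=False
s_5={}: F((q & r))=False (q & r)=False q=False r=False
Evaluating at position 2: result = False

Answer: false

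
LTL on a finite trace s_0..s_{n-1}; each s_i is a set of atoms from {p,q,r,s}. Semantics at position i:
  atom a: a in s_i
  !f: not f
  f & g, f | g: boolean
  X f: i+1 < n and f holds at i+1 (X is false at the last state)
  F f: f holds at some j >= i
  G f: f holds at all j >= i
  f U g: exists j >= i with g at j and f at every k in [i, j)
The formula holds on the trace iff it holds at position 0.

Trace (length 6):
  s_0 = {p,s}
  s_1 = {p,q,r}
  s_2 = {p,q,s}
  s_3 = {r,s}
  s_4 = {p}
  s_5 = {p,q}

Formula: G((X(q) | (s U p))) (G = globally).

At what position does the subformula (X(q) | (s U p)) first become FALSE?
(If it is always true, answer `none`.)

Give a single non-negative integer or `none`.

s_0={p,s}: (X(q) | (s U p))=True X(q)=True q=False (s U p)=True s=True p=True
s_1={p,q,r}: (X(q) | (s U p))=True X(q)=True q=True (s U p)=True s=False p=True
s_2={p,q,s}: (X(q) | (s U p))=True X(q)=False q=True (s U p)=True s=True p=True
s_3={r,s}: (X(q) | (s U p))=True X(q)=False q=False (s U p)=True s=True p=False
s_4={p}: (X(q) | (s U p))=True X(q)=True q=False (s U p)=True s=False p=True
s_5={p,q}: (X(q) | (s U p))=True X(q)=False q=True (s U p)=True s=False p=True
G((X(q) | (s U p))) holds globally = True
No violation — formula holds at every position.

Answer: none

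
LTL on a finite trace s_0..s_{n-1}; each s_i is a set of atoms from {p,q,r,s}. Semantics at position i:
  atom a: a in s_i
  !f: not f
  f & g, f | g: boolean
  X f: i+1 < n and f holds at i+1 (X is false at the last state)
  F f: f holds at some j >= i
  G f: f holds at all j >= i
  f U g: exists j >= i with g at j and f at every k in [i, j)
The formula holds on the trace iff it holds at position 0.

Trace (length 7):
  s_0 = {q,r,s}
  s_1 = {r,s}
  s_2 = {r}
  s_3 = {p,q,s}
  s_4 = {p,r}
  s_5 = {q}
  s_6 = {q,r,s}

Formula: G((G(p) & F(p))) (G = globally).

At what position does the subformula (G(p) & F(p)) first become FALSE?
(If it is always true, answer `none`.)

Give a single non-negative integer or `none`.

s_0={q,r,s}: (G(p) & F(p))=False G(p)=False p=False F(p)=True
s_1={r,s}: (G(p) & F(p))=False G(p)=False p=False F(p)=True
s_2={r}: (G(p) & F(p))=False G(p)=False p=False F(p)=True
s_3={p,q,s}: (G(p) & F(p))=False G(p)=False p=True F(p)=True
s_4={p,r}: (G(p) & F(p))=False G(p)=False p=True F(p)=True
s_5={q}: (G(p) & F(p))=False G(p)=False p=False F(p)=False
s_6={q,r,s}: (G(p) & F(p))=False G(p)=False p=False F(p)=False
G((G(p) & F(p))) holds globally = False
First violation at position 0.

Answer: 0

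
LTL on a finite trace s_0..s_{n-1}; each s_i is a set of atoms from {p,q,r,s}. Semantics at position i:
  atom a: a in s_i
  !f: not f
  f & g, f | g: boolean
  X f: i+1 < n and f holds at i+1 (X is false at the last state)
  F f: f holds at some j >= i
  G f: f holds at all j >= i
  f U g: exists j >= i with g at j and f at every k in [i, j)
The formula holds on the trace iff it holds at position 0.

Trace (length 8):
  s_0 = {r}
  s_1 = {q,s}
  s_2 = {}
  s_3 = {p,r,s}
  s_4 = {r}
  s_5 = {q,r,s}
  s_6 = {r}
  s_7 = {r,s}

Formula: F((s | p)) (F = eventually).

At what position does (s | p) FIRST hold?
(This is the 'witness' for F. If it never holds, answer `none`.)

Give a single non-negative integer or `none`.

Answer: 1

Derivation:
s_0={r}: (s | p)=False s=False p=False
s_1={q,s}: (s | p)=True s=True p=False
s_2={}: (s | p)=False s=False p=False
s_3={p,r,s}: (s | p)=True s=True p=True
s_4={r}: (s | p)=False s=False p=False
s_5={q,r,s}: (s | p)=True s=True p=False
s_6={r}: (s | p)=False s=False p=False
s_7={r,s}: (s | p)=True s=True p=False
F((s | p)) holds; first witness at position 1.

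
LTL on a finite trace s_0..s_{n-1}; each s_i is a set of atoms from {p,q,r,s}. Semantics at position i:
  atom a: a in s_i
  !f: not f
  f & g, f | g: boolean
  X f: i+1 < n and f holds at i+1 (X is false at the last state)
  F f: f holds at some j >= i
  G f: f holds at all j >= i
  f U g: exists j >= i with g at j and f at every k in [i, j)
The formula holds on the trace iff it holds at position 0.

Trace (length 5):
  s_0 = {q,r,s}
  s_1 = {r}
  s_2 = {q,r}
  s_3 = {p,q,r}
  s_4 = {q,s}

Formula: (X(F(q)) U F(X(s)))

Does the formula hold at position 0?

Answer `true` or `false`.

s_0={q,r,s}: (X(F(q)) U F(X(s)))=True X(F(q))=True F(q)=True q=True F(X(s))=True X(s)=False s=True
s_1={r}: (X(F(q)) U F(X(s)))=True X(F(q))=True F(q)=True q=False F(X(s))=True X(s)=False s=False
s_2={q,r}: (X(F(q)) U F(X(s)))=True X(F(q))=True F(q)=True q=True F(X(s))=True X(s)=False s=False
s_3={p,q,r}: (X(F(q)) U F(X(s)))=True X(F(q))=True F(q)=True q=True F(X(s))=True X(s)=True s=False
s_4={q,s}: (X(F(q)) U F(X(s)))=False X(F(q))=False F(q)=True q=True F(X(s))=False X(s)=False s=True

Answer: true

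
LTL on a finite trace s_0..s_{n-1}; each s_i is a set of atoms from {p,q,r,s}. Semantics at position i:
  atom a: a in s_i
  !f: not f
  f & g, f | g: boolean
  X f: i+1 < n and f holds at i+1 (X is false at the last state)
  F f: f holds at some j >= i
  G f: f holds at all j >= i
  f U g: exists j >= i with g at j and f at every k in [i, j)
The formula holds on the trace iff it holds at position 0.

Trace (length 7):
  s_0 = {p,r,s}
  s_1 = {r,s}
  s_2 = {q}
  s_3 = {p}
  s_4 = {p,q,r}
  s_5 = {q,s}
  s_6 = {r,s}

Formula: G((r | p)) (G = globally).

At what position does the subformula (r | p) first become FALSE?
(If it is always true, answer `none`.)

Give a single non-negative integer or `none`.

Answer: 2

Derivation:
s_0={p,r,s}: (r | p)=True r=True p=True
s_1={r,s}: (r | p)=True r=True p=False
s_2={q}: (r | p)=False r=False p=False
s_3={p}: (r | p)=True r=False p=True
s_4={p,q,r}: (r | p)=True r=True p=True
s_5={q,s}: (r | p)=False r=False p=False
s_6={r,s}: (r | p)=True r=True p=False
G((r | p)) holds globally = False
First violation at position 2.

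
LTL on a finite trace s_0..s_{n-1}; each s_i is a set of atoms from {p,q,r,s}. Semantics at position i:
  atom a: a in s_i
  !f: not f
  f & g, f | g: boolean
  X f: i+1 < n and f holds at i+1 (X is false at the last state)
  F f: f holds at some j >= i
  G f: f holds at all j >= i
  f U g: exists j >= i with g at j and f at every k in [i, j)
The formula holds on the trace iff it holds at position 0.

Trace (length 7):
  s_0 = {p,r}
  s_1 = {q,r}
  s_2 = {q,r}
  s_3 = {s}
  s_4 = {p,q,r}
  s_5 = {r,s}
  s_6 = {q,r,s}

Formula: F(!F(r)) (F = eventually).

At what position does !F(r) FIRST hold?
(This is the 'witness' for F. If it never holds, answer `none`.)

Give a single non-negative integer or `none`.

s_0={p,r}: !F(r)=False F(r)=True r=True
s_1={q,r}: !F(r)=False F(r)=True r=True
s_2={q,r}: !F(r)=False F(r)=True r=True
s_3={s}: !F(r)=False F(r)=True r=False
s_4={p,q,r}: !F(r)=False F(r)=True r=True
s_5={r,s}: !F(r)=False F(r)=True r=True
s_6={q,r,s}: !F(r)=False F(r)=True r=True
F(!F(r)) does not hold (no witness exists).

Answer: none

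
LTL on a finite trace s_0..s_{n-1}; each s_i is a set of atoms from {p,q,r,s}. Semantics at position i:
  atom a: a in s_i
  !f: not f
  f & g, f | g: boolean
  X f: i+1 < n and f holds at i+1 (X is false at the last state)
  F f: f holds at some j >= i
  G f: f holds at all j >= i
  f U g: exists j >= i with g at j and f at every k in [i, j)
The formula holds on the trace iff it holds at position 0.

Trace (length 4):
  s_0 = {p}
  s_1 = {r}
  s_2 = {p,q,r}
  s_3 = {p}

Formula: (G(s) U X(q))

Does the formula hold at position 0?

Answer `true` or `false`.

s_0={p}: (G(s) U X(q))=False G(s)=False s=False X(q)=False q=False
s_1={r}: (G(s) U X(q))=True G(s)=False s=False X(q)=True q=False
s_2={p,q,r}: (G(s) U X(q))=False G(s)=False s=False X(q)=False q=True
s_3={p}: (G(s) U X(q))=False G(s)=False s=False X(q)=False q=False

Answer: false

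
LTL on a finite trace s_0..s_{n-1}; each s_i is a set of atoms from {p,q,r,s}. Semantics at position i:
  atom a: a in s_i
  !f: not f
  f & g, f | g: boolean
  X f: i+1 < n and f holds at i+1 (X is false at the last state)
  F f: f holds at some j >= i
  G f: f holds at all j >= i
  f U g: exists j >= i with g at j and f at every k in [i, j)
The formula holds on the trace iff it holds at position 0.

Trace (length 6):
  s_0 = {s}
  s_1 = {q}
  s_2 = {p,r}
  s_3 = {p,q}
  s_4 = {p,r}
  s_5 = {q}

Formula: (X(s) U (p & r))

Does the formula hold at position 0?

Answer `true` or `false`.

Answer: false

Derivation:
s_0={s}: (X(s) U (p & r))=False X(s)=False s=True (p & r)=False p=False r=False
s_1={q}: (X(s) U (p & r))=False X(s)=False s=False (p & r)=False p=False r=False
s_2={p,r}: (X(s) U (p & r))=True X(s)=False s=False (p & r)=True p=True r=True
s_3={p,q}: (X(s) U (p & r))=False X(s)=False s=False (p & r)=False p=True r=False
s_4={p,r}: (X(s) U (p & r))=True X(s)=False s=False (p & r)=True p=True r=True
s_5={q}: (X(s) U (p & r))=False X(s)=False s=False (p & r)=False p=False r=False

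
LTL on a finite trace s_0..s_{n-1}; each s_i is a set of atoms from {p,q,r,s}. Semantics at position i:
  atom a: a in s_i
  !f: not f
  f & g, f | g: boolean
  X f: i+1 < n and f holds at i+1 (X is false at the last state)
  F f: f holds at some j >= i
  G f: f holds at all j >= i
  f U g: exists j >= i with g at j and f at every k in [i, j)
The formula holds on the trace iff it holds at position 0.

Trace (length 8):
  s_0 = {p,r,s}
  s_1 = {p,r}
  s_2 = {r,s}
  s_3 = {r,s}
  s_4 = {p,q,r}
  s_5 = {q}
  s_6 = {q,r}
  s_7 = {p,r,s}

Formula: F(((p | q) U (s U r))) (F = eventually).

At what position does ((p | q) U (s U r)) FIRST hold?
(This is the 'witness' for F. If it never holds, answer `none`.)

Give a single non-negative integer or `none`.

s_0={p,r,s}: ((p | q) U (s U r))=True (p | q)=True p=True q=False (s U r)=True s=True r=True
s_1={p,r}: ((p | q) U (s U r))=True (p | q)=True p=True q=False (s U r)=True s=False r=True
s_2={r,s}: ((p | q) U (s U r))=True (p | q)=False p=False q=False (s U r)=True s=True r=True
s_3={r,s}: ((p | q) U (s U r))=True (p | q)=False p=False q=False (s U r)=True s=True r=True
s_4={p,q,r}: ((p | q) U (s U r))=True (p | q)=True p=True q=True (s U r)=True s=False r=True
s_5={q}: ((p | q) U (s U r))=True (p | q)=True p=False q=True (s U r)=False s=False r=False
s_6={q,r}: ((p | q) U (s U r))=True (p | q)=True p=False q=True (s U r)=True s=False r=True
s_7={p,r,s}: ((p | q) U (s U r))=True (p | q)=True p=True q=False (s U r)=True s=True r=True
F(((p | q) U (s U r))) holds; first witness at position 0.

Answer: 0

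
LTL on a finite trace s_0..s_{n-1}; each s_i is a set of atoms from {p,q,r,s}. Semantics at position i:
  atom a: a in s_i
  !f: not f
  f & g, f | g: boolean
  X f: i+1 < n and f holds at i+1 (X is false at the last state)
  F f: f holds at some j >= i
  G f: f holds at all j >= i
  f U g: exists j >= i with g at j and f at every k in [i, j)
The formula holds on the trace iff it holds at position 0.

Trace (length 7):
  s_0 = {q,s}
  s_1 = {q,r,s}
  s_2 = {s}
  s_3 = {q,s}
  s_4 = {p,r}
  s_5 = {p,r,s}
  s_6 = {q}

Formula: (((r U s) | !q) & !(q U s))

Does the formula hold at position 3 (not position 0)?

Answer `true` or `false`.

s_0={q,s}: (((r U s) | !q) & !(q U s))=False ((r U s) | !q)=True (r U s)=True r=False s=True !q=False q=True !(q U s)=False (q U s)=True
s_1={q,r,s}: (((r U s) | !q) & !(q U s))=False ((r U s) | !q)=True (r U s)=True r=True s=True !q=False q=True !(q U s)=False (q U s)=True
s_2={s}: (((r U s) | !q) & !(q U s))=False ((r U s) | !q)=True (r U s)=True r=False s=True !q=True q=False !(q U s)=False (q U s)=True
s_3={q,s}: (((r U s) | !q) & !(q U s))=False ((r U s) | !q)=True (r U s)=True r=False s=True !q=False q=True !(q U s)=False (q U s)=True
s_4={p,r}: (((r U s) | !q) & !(q U s))=True ((r U s) | !q)=True (r U s)=True r=True s=False !q=True q=False !(q U s)=True (q U s)=False
s_5={p,r,s}: (((r U s) | !q) & !(q U s))=False ((r U s) | !q)=True (r U s)=True r=True s=True !q=True q=False !(q U s)=False (q U s)=True
s_6={q}: (((r U s) | !q) & !(q U s))=False ((r U s) | !q)=False (r U s)=False r=False s=False !q=False q=True !(q U s)=True (q U s)=False
Evaluating at position 3: result = False

Answer: false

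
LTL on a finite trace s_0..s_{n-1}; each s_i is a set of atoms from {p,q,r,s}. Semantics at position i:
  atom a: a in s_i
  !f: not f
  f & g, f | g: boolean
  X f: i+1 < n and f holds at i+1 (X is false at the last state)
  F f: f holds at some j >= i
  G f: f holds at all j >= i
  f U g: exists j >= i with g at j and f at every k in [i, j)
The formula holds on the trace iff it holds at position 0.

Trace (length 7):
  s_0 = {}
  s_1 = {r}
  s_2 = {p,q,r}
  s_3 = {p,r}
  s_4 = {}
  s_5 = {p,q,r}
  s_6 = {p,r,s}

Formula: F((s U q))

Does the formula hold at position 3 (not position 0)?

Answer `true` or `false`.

Answer: true

Derivation:
s_0={}: F((s U q))=True (s U q)=False s=False q=False
s_1={r}: F((s U q))=True (s U q)=False s=False q=False
s_2={p,q,r}: F((s U q))=True (s U q)=True s=False q=True
s_3={p,r}: F((s U q))=True (s U q)=False s=False q=False
s_4={}: F((s U q))=True (s U q)=False s=False q=False
s_5={p,q,r}: F((s U q))=True (s U q)=True s=False q=True
s_6={p,r,s}: F((s U q))=False (s U q)=False s=True q=False
Evaluating at position 3: result = True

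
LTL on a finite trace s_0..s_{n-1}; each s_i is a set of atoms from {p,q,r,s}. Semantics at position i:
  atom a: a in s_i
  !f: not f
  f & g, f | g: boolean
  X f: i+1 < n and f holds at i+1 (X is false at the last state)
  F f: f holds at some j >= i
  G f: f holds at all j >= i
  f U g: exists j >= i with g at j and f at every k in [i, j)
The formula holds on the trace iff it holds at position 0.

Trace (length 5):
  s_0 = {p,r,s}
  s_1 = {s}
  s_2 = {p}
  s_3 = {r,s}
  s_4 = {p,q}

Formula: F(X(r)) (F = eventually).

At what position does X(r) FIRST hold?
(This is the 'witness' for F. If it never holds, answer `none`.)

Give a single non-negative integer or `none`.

s_0={p,r,s}: X(r)=False r=True
s_1={s}: X(r)=False r=False
s_2={p}: X(r)=True r=False
s_3={r,s}: X(r)=False r=True
s_4={p,q}: X(r)=False r=False
F(X(r)) holds; first witness at position 2.

Answer: 2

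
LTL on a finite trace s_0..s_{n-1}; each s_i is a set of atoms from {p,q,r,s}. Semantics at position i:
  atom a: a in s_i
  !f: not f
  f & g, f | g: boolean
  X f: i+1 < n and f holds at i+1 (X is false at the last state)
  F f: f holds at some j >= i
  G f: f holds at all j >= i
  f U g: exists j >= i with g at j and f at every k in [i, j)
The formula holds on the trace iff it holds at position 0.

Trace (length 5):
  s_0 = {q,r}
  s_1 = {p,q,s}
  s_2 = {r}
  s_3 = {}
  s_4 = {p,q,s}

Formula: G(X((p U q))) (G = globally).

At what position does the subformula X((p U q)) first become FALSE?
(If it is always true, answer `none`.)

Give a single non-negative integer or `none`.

s_0={q,r}: X((p U q))=True (p U q)=True p=False q=True
s_1={p,q,s}: X((p U q))=False (p U q)=True p=True q=True
s_2={r}: X((p U q))=False (p U q)=False p=False q=False
s_3={}: X((p U q))=True (p U q)=False p=False q=False
s_4={p,q,s}: X((p U q))=False (p U q)=True p=True q=True
G(X((p U q))) holds globally = False
First violation at position 1.

Answer: 1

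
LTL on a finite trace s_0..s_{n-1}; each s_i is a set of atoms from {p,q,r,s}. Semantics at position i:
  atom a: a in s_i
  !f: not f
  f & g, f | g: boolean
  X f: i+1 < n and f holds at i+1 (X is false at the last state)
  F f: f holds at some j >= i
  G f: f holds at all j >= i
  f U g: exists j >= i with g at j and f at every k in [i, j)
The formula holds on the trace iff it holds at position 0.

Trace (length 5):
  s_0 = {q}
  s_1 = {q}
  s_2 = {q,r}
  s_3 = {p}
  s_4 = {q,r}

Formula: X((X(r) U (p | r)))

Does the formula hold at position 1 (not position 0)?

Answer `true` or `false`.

Answer: true

Derivation:
s_0={q}: X((X(r) U (p | r)))=True (X(r) U (p | r))=False X(r)=False r=False (p | r)=False p=False
s_1={q}: X((X(r) U (p | r)))=True (X(r) U (p | r))=True X(r)=True r=False (p | r)=False p=False
s_2={q,r}: X((X(r) U (p | r)))=True (X(r) U (p | r))=True X(r)=False r=True (p | r)=True p=False
s_3={p}: X((X(r) U (p | r)))=True (X(r) U (p | r))=True X(r)=True r=False (p | r)=True p=True
s_4={q,r}: X((X(r) U (p | r)))=False (X(r) U (p | r))=True X(r)=False r=True (p | r)=True p=False
Evaluating at position 1: result = True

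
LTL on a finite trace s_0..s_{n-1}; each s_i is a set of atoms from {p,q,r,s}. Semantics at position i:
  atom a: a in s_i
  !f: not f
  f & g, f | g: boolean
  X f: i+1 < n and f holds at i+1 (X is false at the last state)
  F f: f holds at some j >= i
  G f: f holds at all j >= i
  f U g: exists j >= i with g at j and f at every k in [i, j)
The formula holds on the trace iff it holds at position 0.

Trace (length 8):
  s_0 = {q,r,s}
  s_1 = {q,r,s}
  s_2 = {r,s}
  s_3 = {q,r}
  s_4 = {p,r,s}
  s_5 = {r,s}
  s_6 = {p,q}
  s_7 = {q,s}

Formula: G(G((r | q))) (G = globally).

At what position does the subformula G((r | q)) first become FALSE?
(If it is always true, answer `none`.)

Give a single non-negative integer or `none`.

Answer: none

Derivation:
s_0={q,r,s}: G((r | q))=True (r | q)=True r=True q=True
s_1={q,r,s}: G((r | q))=True (r | q)=True r=True q=True
s_2={r,s}: G((r | q))=True (r | q)=True r=True q=False
s_3={q,r}: G((r | q))=True (r | q)=True r=True q=True
s_4={p,r,s}: G((r | q))=True (r | q)=True r=True q=False
s_5={r,s}: G((r | q))=True (r | q)=True r=True q=False
s_6={p,q}: G((r | q))=True (r | q)=True r=False q=True
s_7={q,s}: G((r | q))=True (r | q)=True r=False q=True
G(G((r | q))) holds globally = True
No violation — formula holds at every position.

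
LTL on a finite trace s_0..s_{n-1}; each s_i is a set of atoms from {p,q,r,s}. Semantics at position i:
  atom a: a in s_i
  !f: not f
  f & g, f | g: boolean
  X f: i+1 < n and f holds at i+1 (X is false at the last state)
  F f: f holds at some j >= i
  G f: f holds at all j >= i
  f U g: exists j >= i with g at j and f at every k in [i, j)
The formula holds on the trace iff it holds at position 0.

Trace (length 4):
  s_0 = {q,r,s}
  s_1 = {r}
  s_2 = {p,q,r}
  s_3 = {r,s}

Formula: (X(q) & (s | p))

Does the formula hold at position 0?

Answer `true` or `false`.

s_0={q,r,s}: (X(q) & (s | p))=False X(q)=False q=True (s | p)=True s=True p=False
s_1={r}: (X(q) & (s | p))=False X(q)=True q=False (s | p)=False s=False p=False
s_2={p,q,r}: (X(q) & (s | p))=False X(q)=False q=True (s | p)=True s=False p=True
s_3={r,s}: (X(q) & (s | p))=False X(q)=False q=False (s | p)=True s=True p=False

Answer: false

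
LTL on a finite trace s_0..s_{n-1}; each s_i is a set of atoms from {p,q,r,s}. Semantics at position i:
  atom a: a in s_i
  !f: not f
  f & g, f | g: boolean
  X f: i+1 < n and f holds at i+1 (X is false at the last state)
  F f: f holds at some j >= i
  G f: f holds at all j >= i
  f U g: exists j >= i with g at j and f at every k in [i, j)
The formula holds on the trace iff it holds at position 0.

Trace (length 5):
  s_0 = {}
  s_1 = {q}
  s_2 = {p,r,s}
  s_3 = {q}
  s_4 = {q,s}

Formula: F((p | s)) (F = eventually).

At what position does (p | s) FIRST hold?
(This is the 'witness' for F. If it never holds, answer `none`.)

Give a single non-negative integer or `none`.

Answer: 2

Derivation:
s_0={}: (p | s)=False p=False s=False
s_1={q}: (p | s)=False p=False s=False
s_2={p,r,s}: (p | s)=True p=True s=True
s_3={q}: (p | s)=False p=False s=False
s_4={q,s}: (p | s)=True p=False s=True
F((p | s)) holds; first witness at position 2.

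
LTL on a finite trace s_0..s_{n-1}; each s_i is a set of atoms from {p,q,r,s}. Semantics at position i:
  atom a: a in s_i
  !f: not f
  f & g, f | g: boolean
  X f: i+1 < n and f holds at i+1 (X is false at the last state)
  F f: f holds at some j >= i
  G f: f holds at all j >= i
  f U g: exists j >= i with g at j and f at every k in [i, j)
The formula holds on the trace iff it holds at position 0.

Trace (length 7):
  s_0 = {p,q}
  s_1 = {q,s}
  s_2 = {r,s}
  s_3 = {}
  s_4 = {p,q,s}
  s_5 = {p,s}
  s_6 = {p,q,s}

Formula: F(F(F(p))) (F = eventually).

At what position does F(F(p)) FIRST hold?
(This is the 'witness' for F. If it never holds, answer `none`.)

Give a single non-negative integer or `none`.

Answer: 0

Derivation:
s_0={p,q}: F(F(p))=True F(p)=True p=True
s_1={q,s}: F(F(p))=True F(p)=True p=False
s_2={r,s}: F(F(p))=True F(p)=True p=False
s_3={}: F(F(p))=True F(p)=True p=False
s_4={p,q,s}: F(F(p))=True F(p)=True p=True
s_5={p,s}: F(F(p))=True F(p)=True p=True
s_6={p,q,s}: F(F(p))=True F(p)=True p=True
F(F(F(p))) holds; first witness at position 0.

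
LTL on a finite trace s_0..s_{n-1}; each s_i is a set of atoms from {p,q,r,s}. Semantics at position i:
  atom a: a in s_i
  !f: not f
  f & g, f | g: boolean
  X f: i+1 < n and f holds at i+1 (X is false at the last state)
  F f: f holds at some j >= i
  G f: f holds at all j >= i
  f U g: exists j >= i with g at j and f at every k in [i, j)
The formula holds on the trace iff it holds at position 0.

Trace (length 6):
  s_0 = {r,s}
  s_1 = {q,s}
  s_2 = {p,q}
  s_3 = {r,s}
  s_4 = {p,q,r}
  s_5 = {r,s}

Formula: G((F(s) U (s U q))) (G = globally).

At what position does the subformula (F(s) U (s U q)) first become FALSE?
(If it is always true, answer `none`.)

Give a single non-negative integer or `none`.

s_0={r,s}: (F(s) U (s U q))=True F(s)=True s=True (s U q)=True q=False
s_1={q,s}: (F(s) U (s U q))=True F(s)=True s=True (s U q)=True q=True
s_2={p,q}: (F(s) U (s U q))=True F(s)=True s=False (s U q)=True q=True
s_3={r,s}: (F(s) U (s U q))=True F(s)=True s=True (s U q)=True q=False
s_4={p,q,r}: (F(s) U (s U q))=True F(s)=True s=False (s U q)=True q=True
s_5={r,s}: (F(s) U (s U q))=False F(s)=True s=True (s U q)=False q=False
G((F(s) U (s U q))) holds globally = False
First violation at position 5.

Answer: 5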